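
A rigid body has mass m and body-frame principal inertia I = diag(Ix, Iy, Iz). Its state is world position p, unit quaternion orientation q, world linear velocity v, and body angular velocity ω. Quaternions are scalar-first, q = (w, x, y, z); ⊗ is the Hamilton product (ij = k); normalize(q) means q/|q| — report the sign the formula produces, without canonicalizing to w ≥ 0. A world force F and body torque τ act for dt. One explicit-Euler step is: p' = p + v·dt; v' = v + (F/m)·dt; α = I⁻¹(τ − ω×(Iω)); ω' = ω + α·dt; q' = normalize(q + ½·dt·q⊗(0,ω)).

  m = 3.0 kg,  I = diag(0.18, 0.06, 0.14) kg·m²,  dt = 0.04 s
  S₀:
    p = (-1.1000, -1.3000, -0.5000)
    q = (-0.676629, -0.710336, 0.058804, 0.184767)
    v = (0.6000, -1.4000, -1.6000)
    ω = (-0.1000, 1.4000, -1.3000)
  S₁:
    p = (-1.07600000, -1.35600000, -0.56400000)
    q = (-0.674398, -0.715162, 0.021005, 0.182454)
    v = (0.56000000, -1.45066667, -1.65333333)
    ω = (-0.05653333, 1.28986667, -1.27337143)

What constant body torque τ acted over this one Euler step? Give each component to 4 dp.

τ = (0.0500, -0.1600, 0.1100)

rate change Δω = (0.04346667, -0.11013333, 0.02662857)
applied torque τ = (0.0500, -0.1600, 0.1100)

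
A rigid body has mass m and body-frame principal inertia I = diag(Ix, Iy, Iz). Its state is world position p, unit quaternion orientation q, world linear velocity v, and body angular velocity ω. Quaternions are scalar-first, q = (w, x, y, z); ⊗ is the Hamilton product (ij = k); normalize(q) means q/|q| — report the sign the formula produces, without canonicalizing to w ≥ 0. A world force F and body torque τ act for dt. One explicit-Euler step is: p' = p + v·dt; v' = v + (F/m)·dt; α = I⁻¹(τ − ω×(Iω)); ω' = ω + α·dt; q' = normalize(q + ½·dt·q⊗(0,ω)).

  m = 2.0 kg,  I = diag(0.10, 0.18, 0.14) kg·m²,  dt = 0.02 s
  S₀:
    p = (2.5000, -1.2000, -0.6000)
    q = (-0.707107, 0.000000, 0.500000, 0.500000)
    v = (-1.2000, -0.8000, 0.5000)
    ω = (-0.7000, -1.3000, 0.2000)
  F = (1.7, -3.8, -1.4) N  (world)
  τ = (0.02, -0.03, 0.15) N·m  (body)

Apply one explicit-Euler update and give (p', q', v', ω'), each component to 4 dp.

p' = (2.4760, -1.2160, -0.5900)
q' = (-0.7015, 0.0124, 0.5056, 0.5020)
v' = (-1.1830, -0.8380, 0.4860)
ω' = (-0.6981, -1.3040, 0.2110)

ω×(Iω) gyroscopic = (0.0104, 0.0056, 0.0728)
α = I⁻¹(τ − ω×Iω) = (0.0960, -0.1978, 0.5514)
ω + α·dt = (-0.6981, -1.3040, 0.2110)
2q̇ = q⊗(0,ω) = (0.5500000, 1.2449749, 0.5692391, 0.2085786)
q + ½dt·q⊗(0,ω), renormalized = (-0.7015, 0.0124, 0.5056, 0.5020)
linear accel F/m = (0.8500, -1.9000, -0.7000)
p + v·dt = (2.4760, -1.2160, -0.5900)
v' = v + a·dt = (-1.1830, -0.8380, 0.4860)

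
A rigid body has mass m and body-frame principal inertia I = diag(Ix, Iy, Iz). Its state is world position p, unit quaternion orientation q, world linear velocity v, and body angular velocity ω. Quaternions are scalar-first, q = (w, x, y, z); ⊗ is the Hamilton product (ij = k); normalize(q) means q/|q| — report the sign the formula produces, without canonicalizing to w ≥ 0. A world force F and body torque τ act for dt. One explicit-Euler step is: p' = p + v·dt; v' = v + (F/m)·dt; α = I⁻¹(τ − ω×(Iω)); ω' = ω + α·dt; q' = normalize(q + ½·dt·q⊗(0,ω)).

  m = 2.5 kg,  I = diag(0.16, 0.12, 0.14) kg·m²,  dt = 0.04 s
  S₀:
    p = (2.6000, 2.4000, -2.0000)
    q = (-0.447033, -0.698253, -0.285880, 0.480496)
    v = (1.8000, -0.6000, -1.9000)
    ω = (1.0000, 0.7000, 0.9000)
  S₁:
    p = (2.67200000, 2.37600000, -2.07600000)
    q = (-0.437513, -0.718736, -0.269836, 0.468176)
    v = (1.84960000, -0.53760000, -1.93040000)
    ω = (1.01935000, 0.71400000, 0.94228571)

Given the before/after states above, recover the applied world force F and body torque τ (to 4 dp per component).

rate change Δω = (0.01935000, 0.01400000, 0.04228571)
applied torque τ = (0.0900, 0.0600, 0.1200)
velocity change Δv = (0.04960000, 0.06240000, -0.03040000)
m·(v₁−v₀)/dt = (3.1000, 3.9000, -1.9000)

F = (3.1000, 3.9000, -1.9000)
τ = (0.0900, 0.0600, 0.1200)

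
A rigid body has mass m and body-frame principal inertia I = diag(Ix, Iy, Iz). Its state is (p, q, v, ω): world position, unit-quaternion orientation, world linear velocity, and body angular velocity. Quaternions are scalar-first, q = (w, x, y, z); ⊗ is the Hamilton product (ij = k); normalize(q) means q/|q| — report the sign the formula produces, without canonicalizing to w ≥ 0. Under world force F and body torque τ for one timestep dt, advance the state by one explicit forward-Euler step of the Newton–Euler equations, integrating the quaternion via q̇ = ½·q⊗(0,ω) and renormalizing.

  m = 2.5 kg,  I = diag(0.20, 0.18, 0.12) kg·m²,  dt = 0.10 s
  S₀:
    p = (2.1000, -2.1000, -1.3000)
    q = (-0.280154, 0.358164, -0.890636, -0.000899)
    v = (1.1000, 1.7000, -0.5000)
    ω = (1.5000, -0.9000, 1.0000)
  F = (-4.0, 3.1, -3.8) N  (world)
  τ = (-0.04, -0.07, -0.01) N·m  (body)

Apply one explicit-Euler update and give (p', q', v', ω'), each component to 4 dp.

new position p' = (2.2100, -1.9300, -1.3500)
new velocity v' = (0.9400, 1.8240, -0.6520)
(τ − ω×Iω)/I = (-0.4700, -1.0556, -0.3083)
new body rate ω' = (1.4530, -1.0056, 0.9692)
Hamilton product q⊗(0,ω) = (-1.3379194, -1.3116761, -0.1073739, 0.7334524)
q' = normalize(q + ½dt·q⊗(0,ω)) = (-0.3453, 0.2911, -0.8915, 0.0356)

p' = (2.2100, -1.9300, -1.3500)
q' = (-0.3453, 0.2911, -0.8915, 0.0356)
v' = (0.9400, 1.8240, -0.6520)
ω' = (1.4530, -1.0056, 0.9692)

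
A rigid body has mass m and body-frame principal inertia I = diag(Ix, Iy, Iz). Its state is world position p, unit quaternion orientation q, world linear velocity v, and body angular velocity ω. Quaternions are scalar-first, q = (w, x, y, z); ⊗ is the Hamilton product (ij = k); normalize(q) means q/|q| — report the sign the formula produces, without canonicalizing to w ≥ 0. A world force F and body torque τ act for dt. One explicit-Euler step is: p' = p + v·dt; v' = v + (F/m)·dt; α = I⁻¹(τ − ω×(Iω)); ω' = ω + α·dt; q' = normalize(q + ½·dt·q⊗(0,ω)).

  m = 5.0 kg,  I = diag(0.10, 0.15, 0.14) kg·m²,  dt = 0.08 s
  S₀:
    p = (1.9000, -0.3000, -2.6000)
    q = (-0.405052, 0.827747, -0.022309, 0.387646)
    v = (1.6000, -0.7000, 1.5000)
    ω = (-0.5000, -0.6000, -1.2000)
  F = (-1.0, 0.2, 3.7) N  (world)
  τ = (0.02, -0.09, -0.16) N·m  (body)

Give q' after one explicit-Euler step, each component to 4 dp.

q' = (-0.3698, 0.8448, 0.0194, 0.3861)

Hamilton product q⊗(0,ω) = (0.8656633, 0.4618844, 1.0425046, -0.0217403)
updated quaternion q' = (-0.3698, 0.8448, 0.0194, 0.3861)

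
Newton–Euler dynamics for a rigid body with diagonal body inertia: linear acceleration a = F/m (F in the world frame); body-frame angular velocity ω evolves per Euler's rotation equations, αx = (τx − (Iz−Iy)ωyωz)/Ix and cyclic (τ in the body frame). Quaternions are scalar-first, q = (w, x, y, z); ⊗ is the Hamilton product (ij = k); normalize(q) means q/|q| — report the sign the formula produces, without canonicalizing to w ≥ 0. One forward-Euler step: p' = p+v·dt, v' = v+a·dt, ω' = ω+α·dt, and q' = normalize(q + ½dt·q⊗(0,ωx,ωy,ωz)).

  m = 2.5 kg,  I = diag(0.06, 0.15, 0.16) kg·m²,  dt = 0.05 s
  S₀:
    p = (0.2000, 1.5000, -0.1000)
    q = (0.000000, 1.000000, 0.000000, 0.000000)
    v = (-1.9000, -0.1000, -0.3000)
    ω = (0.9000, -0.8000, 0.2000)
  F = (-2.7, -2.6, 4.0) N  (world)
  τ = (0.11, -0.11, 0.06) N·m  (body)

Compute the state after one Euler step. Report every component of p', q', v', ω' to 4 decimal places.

p' = (0.1050, 1.4950, -0.1150)
q' = (-0.0225, 0.9995, -0.0050, -0.0200)
v' = (-1.9540, -0.1520, -0.2200)
ω' = (0.9930, -0.8307, 0.2390)

angular accel α = (1.8600, -0.6133, 0.7800)
ω' = ω + α·dt = (0.9930, -0.8307, 0.2390)
2q̇ = q⊗(0,ω) = (-0.9000000, 0.0000000, -0.2000000, -0.8000000)
q + ½dt·q⊗(0,ω), renormalized = (-0.0225, 0.9995, -0.0050, -0.0200)
a = (-1.0800, -1.0400, 1.6000)
p' = p + v·dt = (0.1050, 1.4950, -0.1150)
v' = v + a·dt = (-1.9540, -0.1520, -0.2200)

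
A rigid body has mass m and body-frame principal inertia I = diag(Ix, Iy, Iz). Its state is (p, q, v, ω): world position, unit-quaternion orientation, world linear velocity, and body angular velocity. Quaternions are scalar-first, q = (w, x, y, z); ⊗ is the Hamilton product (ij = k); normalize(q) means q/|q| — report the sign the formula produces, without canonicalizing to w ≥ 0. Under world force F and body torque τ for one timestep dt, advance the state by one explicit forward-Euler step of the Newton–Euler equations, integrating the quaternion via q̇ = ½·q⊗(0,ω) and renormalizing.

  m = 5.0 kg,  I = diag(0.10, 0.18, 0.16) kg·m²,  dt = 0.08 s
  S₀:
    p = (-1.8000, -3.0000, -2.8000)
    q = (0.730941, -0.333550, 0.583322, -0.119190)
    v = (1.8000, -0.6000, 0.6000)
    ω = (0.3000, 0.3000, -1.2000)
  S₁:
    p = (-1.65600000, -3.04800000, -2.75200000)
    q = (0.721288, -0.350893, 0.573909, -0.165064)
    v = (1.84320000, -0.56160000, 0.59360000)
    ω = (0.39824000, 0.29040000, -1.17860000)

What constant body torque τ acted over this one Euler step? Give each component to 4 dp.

τ = (0.1300, 0.0000, 0.0500)

rate change Δω = (0.09824000, -0.00960000, 0.02140000)
gyro term ω₀×Iω₀ = (0.0072, 0.0216, 0.0072)
I·α + gyro = (0.1300, 0.0000, 0.0500)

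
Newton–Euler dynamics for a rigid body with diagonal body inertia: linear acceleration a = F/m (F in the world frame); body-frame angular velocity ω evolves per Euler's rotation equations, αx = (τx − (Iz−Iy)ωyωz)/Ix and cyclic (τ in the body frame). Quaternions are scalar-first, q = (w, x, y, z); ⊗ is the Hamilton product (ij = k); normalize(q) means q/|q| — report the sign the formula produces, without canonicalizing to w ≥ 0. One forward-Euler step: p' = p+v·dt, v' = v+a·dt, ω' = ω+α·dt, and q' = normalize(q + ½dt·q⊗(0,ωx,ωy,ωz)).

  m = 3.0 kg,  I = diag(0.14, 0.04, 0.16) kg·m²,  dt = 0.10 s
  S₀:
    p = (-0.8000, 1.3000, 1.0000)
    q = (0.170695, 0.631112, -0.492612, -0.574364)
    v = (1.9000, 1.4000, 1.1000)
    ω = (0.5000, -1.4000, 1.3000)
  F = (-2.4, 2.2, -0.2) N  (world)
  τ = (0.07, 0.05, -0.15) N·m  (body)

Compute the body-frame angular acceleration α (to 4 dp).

ω×(Iω) gyroscopic = (-0.2184, -0.0130, 0.0700)
α = I⁻¹(τ − ω×Iω) = (2.0600, 1.5750, -1.3750)

α = (2.0600, 1.5750, -1.3750)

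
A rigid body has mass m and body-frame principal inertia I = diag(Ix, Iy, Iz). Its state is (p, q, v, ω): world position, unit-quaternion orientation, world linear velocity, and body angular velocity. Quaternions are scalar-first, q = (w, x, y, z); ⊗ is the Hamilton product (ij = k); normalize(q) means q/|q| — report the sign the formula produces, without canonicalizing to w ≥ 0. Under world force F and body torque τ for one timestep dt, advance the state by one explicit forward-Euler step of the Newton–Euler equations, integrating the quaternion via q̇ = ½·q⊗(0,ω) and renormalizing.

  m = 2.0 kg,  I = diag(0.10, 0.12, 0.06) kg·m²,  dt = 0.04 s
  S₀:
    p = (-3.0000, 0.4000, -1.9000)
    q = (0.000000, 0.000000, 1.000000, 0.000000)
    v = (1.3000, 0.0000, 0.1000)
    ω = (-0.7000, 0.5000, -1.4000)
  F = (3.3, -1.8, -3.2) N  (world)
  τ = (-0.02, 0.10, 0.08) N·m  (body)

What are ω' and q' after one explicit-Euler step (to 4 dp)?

ω' = (-0.7248, 0.5203, -1.3420)
q' = (-0.0100, -0.0280, 0.9995, 0.0140)

α = I⁻¹(τ − ω×Iω) = (-0.6200, 0.5067, 1.4500)
new body rate ω' = (-0.7248, 0.5203, -1.3420)
Hamilton product q⊗(0,ω) = (-0.5000000, -1.4000000, 0.0000000, 0.7000000)
q + ½dt·q⊗(0,ω), renormalized = (-0.0100, -0.0280, 0.9995, 0.0140)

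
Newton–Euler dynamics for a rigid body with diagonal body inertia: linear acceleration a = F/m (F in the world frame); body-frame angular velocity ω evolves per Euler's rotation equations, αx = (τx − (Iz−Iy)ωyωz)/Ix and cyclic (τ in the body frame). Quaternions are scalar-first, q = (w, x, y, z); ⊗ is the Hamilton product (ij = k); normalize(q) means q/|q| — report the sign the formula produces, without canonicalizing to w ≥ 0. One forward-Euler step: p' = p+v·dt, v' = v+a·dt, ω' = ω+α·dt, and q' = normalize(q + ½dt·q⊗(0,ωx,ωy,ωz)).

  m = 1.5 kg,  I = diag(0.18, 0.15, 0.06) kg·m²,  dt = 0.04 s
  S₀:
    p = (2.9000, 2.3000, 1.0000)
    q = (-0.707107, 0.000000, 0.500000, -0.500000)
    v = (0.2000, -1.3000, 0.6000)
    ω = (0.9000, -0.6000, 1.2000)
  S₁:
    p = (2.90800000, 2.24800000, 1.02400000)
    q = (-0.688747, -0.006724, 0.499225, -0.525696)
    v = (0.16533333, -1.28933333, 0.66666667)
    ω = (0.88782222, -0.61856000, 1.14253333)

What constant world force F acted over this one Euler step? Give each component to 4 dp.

Δv = v₁−v₀ = (-0.03466667, 0.01066667, 0.06666667)
m·(v₁−v₀)/dt = (-1.3000, 0.4000, 2.5000)

F = (-1.3000, 0.4000, 2.5000)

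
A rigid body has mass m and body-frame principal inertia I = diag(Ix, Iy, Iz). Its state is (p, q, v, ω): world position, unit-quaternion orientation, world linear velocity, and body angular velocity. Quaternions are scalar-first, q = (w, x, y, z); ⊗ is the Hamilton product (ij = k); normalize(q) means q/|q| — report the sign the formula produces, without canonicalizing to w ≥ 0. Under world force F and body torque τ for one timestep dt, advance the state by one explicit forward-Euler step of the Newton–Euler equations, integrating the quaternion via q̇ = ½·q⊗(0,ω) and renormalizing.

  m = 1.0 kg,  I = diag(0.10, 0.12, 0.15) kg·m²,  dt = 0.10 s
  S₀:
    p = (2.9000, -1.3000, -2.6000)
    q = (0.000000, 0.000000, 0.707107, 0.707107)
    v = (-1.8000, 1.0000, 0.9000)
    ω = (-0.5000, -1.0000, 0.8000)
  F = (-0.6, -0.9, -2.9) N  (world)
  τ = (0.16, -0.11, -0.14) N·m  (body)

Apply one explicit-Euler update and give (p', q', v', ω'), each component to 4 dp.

precession coupling ω×(Iω) = (-0.0240, 0.0200, 0.0100)
(τ − ω×Iω)/I = (1.8400, -1.0833, -1.0000)
ω' = ω + α·dt = (-0.3160, -1.1083, 0.7000)
q⊗(0,ω) = (0.1414214, 1.2727926, -0.3535535, 0.3535535)
q' = normalize(q + ½dt·q⊗(0,ω)) = (0.0071, 0.0635, 0.6878, 0.7231)
p + v·dt = (2.7200, -1.2000, -2.5100)
v + (F/m)dt = (-1.8600, 0.9100, 0.6100)

p' = (2.7200, -1.2000, -2.5100)
q' = (0.0071, 0.0635, 0.6878, 0.7231)
v' = (-1.8600, 0.9100, 0.6100)
ω' = (-0.3160, -1.1083, 0.7000)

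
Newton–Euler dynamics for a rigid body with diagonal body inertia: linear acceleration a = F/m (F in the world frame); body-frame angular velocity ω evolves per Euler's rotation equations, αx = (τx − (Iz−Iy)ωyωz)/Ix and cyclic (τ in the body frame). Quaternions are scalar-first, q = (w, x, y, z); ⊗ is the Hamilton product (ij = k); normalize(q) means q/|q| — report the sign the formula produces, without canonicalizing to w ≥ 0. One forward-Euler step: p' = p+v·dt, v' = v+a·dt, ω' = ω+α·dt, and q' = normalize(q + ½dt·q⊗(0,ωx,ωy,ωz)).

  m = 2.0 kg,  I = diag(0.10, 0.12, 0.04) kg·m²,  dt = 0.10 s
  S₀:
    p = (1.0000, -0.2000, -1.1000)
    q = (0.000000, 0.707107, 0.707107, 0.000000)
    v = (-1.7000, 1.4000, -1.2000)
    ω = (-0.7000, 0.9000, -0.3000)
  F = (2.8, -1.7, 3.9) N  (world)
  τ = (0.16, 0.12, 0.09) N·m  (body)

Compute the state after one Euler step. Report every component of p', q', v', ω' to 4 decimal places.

gyro term ω×Iω = (0.0216, 0.0126, -0.0126)
(τ − ω×Iω)/I = (1.3840, 0.8950, 2.5650)
ω' = ω + α·dt = (-0.5616, 0.9895, -0.0435)
2q̇ = q⊗(0,ω) = (-0.1414214, -0.2121321, 0.2121321, 1.1313712)
q + ½dt·q⊗(0,ω), renormalized = (-0.0071, 0.6953, 0.7165, 0.0565)
a = F/m = (1.4000, -0.8500, 1.9500)
p + v·dt = (0.8300, -0.0600, -1.2200)
v' = v + a·dt = (-1.5600, 1.3150, -1.0050)

p' = (0.8300, -0.0600, -1.2200)
q' = (-0.0071, 0.6953, 0.7165, 0.0565)
v' = (-1.5600, 1.3150, -1.0050)
ω' = (-0.5616, 0.9895, -0.0435)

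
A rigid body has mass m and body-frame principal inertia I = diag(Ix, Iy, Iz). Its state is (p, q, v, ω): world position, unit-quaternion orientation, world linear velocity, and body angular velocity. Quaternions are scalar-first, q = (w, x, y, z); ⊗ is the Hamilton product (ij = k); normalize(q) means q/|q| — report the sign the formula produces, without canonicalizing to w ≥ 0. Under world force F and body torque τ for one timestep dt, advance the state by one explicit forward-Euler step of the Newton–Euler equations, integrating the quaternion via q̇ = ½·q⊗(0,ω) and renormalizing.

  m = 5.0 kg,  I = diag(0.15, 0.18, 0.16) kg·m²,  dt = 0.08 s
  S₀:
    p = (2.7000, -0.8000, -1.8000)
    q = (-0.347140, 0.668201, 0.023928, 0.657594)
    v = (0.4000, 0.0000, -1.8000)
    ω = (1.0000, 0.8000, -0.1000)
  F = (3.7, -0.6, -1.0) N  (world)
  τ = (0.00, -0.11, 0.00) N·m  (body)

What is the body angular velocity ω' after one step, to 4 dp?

gyro term ω×Iω = (0.0016, 0.0010, 0.0240)
(τ − ω×Iω)/I = (-0.0107, -0.6167, -0.1500)
new body rate ω' = (0.9991, 0.7507, -0.1120)

ω' = (0.9991, 0.7507, -0.1120)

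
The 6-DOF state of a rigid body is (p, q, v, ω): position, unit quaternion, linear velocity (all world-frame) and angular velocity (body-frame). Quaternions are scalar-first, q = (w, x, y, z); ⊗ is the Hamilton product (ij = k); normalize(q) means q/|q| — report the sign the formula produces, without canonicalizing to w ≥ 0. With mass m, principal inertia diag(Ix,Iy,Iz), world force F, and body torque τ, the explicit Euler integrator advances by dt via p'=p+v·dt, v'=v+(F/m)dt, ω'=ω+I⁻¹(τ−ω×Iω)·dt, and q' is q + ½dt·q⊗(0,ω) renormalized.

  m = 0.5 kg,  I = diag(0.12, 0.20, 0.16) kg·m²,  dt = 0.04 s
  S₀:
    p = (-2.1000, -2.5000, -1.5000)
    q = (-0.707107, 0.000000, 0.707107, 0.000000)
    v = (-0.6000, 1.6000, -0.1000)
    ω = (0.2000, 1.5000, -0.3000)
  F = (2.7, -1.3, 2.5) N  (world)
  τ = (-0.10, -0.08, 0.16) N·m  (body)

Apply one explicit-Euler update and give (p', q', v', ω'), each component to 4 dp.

ω×(Iω) gyroscopic = (0.0180, 0.0024, 0.0240)
(τ − ω×Iω)/I = (-0.9833, -0.4120, 0.8500)
ω' = ω + α·dt = (0.1607, 1.4835, -0.2660)
2q̇ = q⊗(0,ω) = (-1.0606605, -0.3535535, -1.0606605, 0.0707107)
q' = normalize(q + ½dt·q⊗(0,ω)) = (-0.7280, -0.0071, 0.6856, 0.0014)
a = (5.4000, -2.6000, 5.0000)
p' = p + v·dt = (-2.1240, -2.4360, -1.5040)
v' = v + a·dt = (-0.3840, 1.4960, 0.1000)

p' = (-2.1240, -2.4360, -1.5040)
q' = (-0.7280, -0.0071, 0.6856, 0.0014)
v' = (-0.3840, 1.4960, 0.1000)
ω' = (0.1607, 1.4835, -0.2660)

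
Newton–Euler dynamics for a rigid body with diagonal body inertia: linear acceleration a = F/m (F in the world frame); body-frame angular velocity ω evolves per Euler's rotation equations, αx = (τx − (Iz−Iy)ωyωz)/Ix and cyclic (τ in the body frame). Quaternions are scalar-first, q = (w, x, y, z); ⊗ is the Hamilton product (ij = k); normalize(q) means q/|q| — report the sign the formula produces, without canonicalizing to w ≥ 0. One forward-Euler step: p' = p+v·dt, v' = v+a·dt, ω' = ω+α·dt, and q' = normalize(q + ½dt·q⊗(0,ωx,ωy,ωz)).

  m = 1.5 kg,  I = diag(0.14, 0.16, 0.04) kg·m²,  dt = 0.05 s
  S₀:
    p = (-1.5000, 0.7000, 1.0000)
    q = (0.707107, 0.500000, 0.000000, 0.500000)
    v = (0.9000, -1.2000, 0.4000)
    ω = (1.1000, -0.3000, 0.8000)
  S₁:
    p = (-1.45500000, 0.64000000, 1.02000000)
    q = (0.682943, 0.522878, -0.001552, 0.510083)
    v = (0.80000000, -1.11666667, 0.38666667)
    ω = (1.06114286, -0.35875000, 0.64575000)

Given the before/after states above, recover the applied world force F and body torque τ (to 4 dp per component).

F = (-3.0000, 2.5000, -0.4000)
τ = (-0.0800, -0.1000, -0.1300)

Δv = v₁−v₀ = (-0.10000000, 0.08333333, -0.01333333)
F = m·Δv/dt = (-3.0000, 2.5000, -0.4000)
rate change Δω = (-0.03885714, -0.05875000, -0.15425000)
applied torque τ = (-0.0800, -0.1000, -0.1300)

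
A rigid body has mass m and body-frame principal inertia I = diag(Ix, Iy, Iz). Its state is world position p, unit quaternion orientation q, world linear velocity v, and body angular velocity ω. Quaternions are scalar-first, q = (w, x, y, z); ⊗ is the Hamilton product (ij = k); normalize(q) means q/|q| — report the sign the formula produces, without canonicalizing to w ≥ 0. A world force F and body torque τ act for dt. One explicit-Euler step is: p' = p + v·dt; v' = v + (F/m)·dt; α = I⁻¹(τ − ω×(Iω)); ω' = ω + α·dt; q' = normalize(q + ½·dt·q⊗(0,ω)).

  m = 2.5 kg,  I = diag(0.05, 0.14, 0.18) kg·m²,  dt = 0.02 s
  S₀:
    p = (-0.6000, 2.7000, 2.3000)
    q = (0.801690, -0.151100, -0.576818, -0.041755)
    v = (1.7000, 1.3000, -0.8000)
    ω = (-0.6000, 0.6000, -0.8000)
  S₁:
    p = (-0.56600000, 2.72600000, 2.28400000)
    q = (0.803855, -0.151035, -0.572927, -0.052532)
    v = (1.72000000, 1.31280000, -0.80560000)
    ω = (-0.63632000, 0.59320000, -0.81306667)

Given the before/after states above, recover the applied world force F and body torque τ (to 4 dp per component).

velocity change Δv = (0.02000000, 0.01280000, -0.00560000)
m·(v₁−v₀)/dt = (2.5000, 1.6000, -0.7000)
ω₁ − ω₀ = (-0.03632000, -0.00680000, -0.01306667)
gyro term ω₀×Iω₀ = (-0.0192, -0.0624, -0.0324)
I·α + gyro = (-0.1100, -0.1100, -0.1500)

F = (2.5000, 1.6000, -0.7000)
τ = (-0.1100, -0.1100, -0.1500)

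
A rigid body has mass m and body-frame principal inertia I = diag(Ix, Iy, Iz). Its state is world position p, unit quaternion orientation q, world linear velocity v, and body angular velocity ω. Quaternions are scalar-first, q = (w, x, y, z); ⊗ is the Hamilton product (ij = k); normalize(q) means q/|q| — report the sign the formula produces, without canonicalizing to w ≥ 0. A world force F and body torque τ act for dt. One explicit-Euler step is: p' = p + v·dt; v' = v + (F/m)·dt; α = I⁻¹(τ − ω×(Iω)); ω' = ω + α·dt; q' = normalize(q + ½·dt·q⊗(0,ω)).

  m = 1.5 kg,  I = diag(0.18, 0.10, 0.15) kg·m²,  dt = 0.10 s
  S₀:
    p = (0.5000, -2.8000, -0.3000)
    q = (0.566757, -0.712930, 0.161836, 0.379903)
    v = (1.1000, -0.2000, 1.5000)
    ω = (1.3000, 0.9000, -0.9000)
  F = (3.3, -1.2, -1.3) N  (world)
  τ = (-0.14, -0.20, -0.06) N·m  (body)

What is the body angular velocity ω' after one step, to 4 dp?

ω' = (1.2447, 0.7351, -0.8776)

precession coupling ω×(Iω) = (-0.0405, -0.0351, -0.0936)
α = I⁻¹(τ − ω×Iω) = (-0.5528, -1.6490, 0.2240)
ω' = ω + α·dt = (1.2447, 0.7351, -0.8776)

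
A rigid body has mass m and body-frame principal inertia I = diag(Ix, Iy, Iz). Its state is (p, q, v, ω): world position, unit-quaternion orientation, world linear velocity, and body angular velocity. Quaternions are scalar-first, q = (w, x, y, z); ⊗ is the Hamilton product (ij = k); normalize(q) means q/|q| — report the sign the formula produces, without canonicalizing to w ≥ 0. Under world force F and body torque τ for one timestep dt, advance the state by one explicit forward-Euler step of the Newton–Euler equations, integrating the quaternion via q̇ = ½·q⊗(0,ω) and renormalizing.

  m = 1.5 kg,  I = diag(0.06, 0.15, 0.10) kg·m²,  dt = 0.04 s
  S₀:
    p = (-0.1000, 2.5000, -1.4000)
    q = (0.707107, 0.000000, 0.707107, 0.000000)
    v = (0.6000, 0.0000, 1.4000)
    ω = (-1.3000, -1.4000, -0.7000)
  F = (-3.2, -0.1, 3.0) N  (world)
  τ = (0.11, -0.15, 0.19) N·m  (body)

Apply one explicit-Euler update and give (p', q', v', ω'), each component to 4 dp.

p' = (-0.0760, 2.5000, -1.3440)
q' = (0.7263, -0.0283, 0.6867, 0.0085)
v' = (0.5147, -0.0027, 1.4800)
ω' = (-1.1940, -1.4303, -0.6895)

a = (-2.1333, -0.0667, 2.0000)
p + v·dt = (-0.0760, 2.5000, -1.3440)
v' = v + a·dt = (0.5147, -0.0027, 1.4800)
(τ − ω×Iω)/I = (2.6500, -0.7573, 0.2620)
ω' = ω + α·dt = (-1.1940, -1.4303, -0.6895)
Hamilton product q⊗(0,ω) = (0.9899498, -1.4142140, -0.9899498, 0.4242642)
q' = normalize(q + ½dt·q⊗(0,ω)) = (0.7263, -0.0283, 0.6867, 0.0085)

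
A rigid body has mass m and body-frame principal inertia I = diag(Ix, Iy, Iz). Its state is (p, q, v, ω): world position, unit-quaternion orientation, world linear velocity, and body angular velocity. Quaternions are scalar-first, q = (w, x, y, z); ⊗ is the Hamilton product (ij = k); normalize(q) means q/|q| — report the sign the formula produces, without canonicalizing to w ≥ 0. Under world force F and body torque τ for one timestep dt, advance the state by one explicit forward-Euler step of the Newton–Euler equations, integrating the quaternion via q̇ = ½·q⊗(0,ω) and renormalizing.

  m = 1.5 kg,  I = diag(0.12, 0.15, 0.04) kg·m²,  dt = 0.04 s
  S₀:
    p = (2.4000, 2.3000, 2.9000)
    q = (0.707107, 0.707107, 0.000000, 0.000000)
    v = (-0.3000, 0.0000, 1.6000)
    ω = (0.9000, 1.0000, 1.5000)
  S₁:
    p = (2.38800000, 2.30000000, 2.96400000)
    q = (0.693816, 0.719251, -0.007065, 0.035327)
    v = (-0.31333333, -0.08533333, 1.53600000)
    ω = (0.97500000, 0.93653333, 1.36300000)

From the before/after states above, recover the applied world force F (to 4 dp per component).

F = (-0.5000, -3.2000, -2.4000)

velocity change Δv = (-0.01333333, -0.08533333, -0.06400000)
applied force F = (-0.5000, -3.2000, -2.4000)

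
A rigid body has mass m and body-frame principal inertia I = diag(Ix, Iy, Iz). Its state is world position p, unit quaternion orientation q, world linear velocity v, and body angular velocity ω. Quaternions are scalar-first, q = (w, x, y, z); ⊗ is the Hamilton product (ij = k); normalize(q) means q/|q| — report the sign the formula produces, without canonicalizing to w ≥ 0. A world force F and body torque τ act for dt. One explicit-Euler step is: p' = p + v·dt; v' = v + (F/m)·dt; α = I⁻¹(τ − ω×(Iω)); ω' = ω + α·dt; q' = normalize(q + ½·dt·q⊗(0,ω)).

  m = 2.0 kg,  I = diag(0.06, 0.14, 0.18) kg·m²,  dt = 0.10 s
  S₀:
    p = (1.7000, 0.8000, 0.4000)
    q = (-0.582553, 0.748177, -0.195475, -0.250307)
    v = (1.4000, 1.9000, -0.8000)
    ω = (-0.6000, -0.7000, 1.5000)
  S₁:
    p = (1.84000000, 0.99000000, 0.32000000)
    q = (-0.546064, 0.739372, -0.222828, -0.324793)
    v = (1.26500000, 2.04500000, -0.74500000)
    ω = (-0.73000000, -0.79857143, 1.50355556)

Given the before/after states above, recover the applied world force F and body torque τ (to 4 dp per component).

ω₁ − ω₀ = (-0.13000000, -0.09857143, 0.00355556)
τ = I·(Δω/dt) + ω₀×(Iω₀) = (-0.1200, -0.0300, 0.0400)
Δv = v₁−v₀ = (-0.13500000, 0.14500000, 0.05500000)
applied force F = (-2.7000, 2.9000, 1.1000)

F = (-2.7000, 2.9000, 1.1000)
τ = (-0.1200, -0.0300, 0.0400)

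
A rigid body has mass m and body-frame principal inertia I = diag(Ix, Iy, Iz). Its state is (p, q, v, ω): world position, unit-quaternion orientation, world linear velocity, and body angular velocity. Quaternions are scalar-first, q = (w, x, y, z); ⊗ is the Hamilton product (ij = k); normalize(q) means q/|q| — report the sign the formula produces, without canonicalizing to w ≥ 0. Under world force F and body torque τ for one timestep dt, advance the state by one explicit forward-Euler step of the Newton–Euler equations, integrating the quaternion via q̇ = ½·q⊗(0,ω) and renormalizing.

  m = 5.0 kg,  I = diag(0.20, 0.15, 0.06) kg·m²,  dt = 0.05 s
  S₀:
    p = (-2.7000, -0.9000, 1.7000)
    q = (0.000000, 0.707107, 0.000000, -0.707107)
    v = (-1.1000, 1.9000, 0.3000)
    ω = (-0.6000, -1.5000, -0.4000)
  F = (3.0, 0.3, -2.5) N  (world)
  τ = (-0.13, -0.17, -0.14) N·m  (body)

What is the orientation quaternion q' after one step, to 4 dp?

q' = (0.0035, 0.6800, 0.0177, -0.7330)

2q̇ = q⊗(0,ω) = (0.1414214, -1.0606605, 0.7071070, -1.0606605)
q' = normalize(q + ½dt·q⊗(0,ω)) = (0.0035, 0.6800, 0.0177, -0.7330)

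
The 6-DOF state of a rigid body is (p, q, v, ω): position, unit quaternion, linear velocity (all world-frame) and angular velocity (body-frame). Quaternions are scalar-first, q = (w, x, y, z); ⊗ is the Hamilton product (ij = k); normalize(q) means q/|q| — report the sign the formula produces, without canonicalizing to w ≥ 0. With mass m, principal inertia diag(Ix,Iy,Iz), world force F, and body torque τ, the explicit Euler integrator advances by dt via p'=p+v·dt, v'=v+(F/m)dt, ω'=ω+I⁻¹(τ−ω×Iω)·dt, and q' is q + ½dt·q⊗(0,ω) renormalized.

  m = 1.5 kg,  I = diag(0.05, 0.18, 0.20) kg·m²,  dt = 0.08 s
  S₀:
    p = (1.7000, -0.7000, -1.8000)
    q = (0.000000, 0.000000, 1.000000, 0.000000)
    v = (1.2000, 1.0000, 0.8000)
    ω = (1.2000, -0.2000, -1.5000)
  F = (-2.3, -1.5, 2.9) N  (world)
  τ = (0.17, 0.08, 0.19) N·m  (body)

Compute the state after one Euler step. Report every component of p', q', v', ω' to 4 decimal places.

a = (-1.5333, -1.0000, 1.9333)
p' = p + v·dt = (1.7960, -0.6200, -1.7360)
v + (F/m)dt = (1.0773, 0.9200, 0.9547)
(τ − ω×Iω)/I = (3.2800, -1.0556, 1.1060)
ω' = ω + α·dt = (1.4624, -0.2844, -1.4115)
Hamilton product q⊗(0,ω) = (0.2000000, -1.5000000, 0.0000000, -1.2000000)
q' = normalize(q + ½dt·q⊗(0,ω)) = (0.0080, -0.0598, 0.9970, -0.0479)

p' = (1.7960, -0.6200, -1.7360)
q' = (0.0080, -0.0598, 0.9970, -0.0479)
v' = (1.0773, 0.9200, 0.9547)
ω' = (1.4624, -0.2844, -1.4115)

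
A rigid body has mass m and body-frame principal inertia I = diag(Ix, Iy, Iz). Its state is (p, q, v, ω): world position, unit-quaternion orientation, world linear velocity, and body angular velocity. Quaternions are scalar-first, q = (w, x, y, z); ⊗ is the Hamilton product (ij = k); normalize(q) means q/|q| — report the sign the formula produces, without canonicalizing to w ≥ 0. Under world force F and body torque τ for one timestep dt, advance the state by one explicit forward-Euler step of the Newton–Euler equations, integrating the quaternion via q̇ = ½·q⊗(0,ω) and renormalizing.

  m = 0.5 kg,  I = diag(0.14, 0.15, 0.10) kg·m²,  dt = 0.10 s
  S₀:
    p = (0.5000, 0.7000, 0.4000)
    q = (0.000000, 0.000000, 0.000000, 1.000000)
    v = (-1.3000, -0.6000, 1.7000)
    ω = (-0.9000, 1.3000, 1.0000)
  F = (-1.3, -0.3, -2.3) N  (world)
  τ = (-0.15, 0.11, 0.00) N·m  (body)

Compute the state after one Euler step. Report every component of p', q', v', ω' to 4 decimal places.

α = I⁻¹(τ − ω×Iω) = (-0.6071, 0.9733, 0.1170)
ω + α·dt = (-0.9607, 1.3973, 1.0117)
Hamilton product q⊗(0,ω) = (-1.0000000, -1.3000000, -0.9000000, 0.0000000)
q' = normalize(q + ½dt·q⊗(0,ω)) = (-0.0498, -0.0647, -0.0448, 0.9957)
a = (-2.6000, -0.6000, -4.6000)
p + v·dt = (0.3700, 0.6400, 0.5700)
v' = v + a·dt = (-1.5600, -0.6600, 1.2400)

p' = (0.3700, 0.6400, 0.5700)
q' = (-0.0498, -0.0647, -0.0448, 0.9957)
v' = (-1.5600, -0.6600, 1.2400)
ω' = (-0.9607, 1.3973, 1.0117)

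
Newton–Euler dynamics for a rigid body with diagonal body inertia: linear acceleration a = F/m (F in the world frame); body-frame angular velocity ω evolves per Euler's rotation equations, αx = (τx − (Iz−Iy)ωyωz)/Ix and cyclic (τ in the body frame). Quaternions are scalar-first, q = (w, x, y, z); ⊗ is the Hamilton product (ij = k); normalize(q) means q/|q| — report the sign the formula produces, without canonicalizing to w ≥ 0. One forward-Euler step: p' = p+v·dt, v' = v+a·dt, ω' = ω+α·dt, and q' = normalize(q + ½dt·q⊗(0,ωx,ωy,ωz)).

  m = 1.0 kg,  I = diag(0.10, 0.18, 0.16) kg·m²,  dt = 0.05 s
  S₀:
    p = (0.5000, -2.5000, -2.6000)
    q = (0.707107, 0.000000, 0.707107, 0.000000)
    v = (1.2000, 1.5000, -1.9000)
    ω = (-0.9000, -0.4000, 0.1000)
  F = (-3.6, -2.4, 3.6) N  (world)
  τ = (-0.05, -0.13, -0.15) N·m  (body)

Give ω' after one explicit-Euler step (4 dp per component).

ω×(Iω) gyroscopic = (0.0008, 0.0054, 0.0288)
angular accel α = (-0.5080, -0.7522, -1.1175)
new body rate ω' = (-0.9254, -0.4376, 0.0441)

ω' = (-0.9254, -0.4376, 0.0441)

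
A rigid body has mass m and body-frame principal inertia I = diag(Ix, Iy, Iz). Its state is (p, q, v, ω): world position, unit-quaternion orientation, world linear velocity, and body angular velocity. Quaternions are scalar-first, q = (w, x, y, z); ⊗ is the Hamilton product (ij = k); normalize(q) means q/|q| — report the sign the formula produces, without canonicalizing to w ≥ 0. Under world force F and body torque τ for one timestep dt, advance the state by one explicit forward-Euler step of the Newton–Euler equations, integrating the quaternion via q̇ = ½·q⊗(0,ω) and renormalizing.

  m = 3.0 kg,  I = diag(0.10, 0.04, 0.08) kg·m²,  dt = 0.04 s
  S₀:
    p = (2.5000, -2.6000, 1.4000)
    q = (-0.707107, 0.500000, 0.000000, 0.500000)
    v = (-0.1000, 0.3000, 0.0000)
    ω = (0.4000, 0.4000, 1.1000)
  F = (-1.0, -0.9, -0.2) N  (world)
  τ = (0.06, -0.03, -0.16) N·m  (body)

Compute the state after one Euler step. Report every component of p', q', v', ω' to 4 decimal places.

new position p' = (2.4960, -2.5880, 1.4000)
new velocity v' = (-0.1133, 0.2880, -0.0027)
(τ − ω×Iω)/I = (0.4240, -0.9700, -1.8800)
ω + α·dt = (0.4170, 0.3612, 1.0248)
2q̇ = q⊗(0,ω) = (-0.7500000, -0.4828428, -0.6328428, -0.5778177)
updated quaternion q' = (-0.7219, 0.4902, -0.0127, 0.4883)

p' = (2.4960, -2.5880, 1.4000)
q' = (-0.7219, 0.4902, -0.0127, 0.4883)
v' = (-0.1133, 0.2880, -0.0027)
ω' = (0.4170, 0.3612, 1.0248)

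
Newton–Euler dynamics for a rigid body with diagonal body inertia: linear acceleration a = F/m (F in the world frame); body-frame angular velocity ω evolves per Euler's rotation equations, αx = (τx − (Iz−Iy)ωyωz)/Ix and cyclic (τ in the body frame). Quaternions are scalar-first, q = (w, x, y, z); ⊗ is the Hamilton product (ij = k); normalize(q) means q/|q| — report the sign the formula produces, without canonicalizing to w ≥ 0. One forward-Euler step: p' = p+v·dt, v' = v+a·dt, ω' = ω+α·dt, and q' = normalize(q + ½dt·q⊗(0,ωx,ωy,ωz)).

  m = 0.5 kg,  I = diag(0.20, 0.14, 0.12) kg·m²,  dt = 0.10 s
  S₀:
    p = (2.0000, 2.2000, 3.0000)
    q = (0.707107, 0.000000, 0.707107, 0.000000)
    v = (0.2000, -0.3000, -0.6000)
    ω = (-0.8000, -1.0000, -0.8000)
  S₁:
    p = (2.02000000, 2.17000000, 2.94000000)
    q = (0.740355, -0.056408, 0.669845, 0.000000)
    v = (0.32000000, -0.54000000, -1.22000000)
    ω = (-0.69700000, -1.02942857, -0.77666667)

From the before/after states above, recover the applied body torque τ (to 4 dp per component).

ω₁ − ω₀ = (0.10300000, -0.02942857, 0.02333333)
τ = I·(Δω/dt) + ω₀×(Iω₀) = (0.1900, 0.0100, -0.0200)

τ = (0.1900, 0.0100, -0.0200)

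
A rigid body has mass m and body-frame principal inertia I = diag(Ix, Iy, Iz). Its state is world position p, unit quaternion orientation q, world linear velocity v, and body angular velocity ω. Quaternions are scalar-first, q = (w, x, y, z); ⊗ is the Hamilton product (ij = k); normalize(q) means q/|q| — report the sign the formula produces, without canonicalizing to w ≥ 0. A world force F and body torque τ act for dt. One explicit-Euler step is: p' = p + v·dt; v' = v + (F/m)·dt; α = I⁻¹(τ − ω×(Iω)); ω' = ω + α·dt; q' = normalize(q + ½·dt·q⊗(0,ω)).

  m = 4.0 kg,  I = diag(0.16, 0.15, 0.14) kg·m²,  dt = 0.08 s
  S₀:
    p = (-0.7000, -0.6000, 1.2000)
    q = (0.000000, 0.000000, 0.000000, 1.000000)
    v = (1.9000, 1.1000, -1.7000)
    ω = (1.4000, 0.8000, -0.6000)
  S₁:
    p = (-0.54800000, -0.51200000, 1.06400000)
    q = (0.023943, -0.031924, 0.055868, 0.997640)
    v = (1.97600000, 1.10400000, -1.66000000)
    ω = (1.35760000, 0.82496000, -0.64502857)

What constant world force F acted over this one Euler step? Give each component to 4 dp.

F = (3.8000, 0.2000, 2.0000)

v₁ − v₀ = (0.07600000, 0.00400000, 0.04000000)
m·(v₁−v₀)/dt = (3.8000, 0.2000, 2.0000)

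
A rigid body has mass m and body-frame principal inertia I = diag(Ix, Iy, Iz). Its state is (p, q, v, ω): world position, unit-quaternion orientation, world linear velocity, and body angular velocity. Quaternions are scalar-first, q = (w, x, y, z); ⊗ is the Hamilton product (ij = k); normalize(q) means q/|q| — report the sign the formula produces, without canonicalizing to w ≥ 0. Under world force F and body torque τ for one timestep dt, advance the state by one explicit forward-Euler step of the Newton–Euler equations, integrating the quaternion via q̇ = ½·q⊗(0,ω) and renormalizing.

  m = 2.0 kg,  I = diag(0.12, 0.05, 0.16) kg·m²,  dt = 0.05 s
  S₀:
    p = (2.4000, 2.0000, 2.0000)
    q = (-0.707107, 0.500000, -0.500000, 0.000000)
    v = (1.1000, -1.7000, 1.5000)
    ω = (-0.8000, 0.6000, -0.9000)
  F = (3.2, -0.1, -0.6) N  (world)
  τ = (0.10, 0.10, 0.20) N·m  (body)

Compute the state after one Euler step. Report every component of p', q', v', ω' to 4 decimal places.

ω×(Iω) gyroscopic = (-0.0594, -0.0288, 0.0336)
α = I⁻¹(τ − ω×Iω) = (1.3283, 2.5760, 1.0400)
ω + α·dt = (-0.7336, 0.7288, -0.8480)
2q̇ = q⊗(0,ω) = (0.7000000, 1.0156856, 0.0257358, 0.5363963)
updated quaternion q' = (-0.6892, 0.5251, -0.4991, 0.0134)
a = F/m = (1.6000, -0.0500, -0.3000)
p' = p + v·dt = (2.4550, 1.9150, 2.0750)
v' = v + a·dt = (1.1800, -1.7025, 1.4850)

p' = (2.4550, 1.9150, 2.0750)
q' = (-0.6892, 0.5251, -0.4991, 0.0134)
v' = (1.1800, -1.7025, 1.4850)
ω' = (-0.7336, 0.7288, -0.8480)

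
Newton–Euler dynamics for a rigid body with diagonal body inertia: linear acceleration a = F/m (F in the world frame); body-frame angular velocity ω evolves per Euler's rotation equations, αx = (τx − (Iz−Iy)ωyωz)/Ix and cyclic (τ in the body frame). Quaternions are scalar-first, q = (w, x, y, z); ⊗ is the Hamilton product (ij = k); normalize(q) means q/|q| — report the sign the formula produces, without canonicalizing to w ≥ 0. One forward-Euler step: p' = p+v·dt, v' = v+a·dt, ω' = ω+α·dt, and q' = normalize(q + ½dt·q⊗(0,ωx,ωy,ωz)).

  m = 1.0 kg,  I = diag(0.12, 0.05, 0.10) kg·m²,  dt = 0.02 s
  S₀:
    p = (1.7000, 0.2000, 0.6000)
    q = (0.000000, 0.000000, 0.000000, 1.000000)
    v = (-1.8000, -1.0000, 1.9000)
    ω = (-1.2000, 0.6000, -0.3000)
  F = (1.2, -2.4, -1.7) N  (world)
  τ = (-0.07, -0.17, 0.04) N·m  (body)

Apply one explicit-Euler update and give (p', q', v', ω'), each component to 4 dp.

p' = (1.6640, 0.1800, 0.6380)
q' = (0.0030, -0.0060, -0.0120, 0.9999)
v' = (-1.7760, -1.0480, 1.8660)
ω' = (-1.2102, 0.5291, -0.3021)

precession coupling ω×(Iω) = (-0.0090, 0.0072, 0.0504)
(τ − ω×Iω)/I = (-0.5083, -3.5440, -0.1040)
ω + α·dt = (-1.2102, 0.5291, -0.3021)
2q̇ = q⊗(0,ω) = (0.3000000, -0.6000000, -1.2000000, 0.0000000)
q' = normalize(q + ½dt·q⊗(0,ω)) = (0.0030, -0.0060, -0.0120, 0.9999)
linear accel F/m = (1.2000, -2.4000, -1.7000)
p' = p + v·dt = (1.6640, 0.1800, 0.6380)
v + (F/m)dt = (-1.7760, -1.0480, 1.8660)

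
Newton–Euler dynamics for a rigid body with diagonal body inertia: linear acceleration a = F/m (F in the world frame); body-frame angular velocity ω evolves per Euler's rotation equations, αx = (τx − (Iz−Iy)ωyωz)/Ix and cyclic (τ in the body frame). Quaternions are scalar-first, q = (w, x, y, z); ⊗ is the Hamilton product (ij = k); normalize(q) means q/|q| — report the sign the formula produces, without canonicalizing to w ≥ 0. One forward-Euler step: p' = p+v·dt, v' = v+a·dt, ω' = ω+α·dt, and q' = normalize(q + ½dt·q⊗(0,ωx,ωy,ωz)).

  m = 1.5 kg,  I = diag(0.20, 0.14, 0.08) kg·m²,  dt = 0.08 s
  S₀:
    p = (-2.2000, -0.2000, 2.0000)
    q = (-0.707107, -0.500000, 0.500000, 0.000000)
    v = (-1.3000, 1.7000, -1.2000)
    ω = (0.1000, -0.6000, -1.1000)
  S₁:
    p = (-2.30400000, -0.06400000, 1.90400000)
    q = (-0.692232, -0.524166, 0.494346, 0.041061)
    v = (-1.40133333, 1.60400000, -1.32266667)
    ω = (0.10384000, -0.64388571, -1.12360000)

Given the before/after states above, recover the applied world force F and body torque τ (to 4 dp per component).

F = (-1.9000, -1.8000, -2.3000)
τ = (-0.0300, -0.0900, -0.0200)

Δv = v₁−v₀ = (-0.10133333, -0.09600000, -0.12266667)
applied force F = (-1.9000, -1.8000, -2.3000)
rate change Δω = (0.00384000, -0.04388571, -0.02360000)
ω₀×(Iω₀) = (-0.0396, -0.0132, 0.0036)
I·α + gyro = (-0.0300, -0.0900, -0.0200)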